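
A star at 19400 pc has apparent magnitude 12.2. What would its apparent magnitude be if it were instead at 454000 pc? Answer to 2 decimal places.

m ≈ 19.05

Flux ∝ 1/d², so Δm = 5 log₁₀(d₂/d₁) = 5 log₁₀(454000/19400) = 6.846
m₂ = m₁ + Δm = 12.2 + (6.846) = 19.046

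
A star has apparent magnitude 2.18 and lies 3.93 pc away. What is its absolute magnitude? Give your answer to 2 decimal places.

M ≈ 4.21

5 log₁₀(d/10 pc) = 5 log₁₀(3.930) − 5 = -2.028
M = m − 5 log₁₀(d/10) = 2.18 + 2.028 = 4.208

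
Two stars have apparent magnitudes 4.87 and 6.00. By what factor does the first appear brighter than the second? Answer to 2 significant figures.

2.8

Δm = 4.87 − (6.00) = -1.13
Flux ratio = 10^(−0.4 Δm) = 10^(−0.4 × -1.13) = 10^0.452 = 2.831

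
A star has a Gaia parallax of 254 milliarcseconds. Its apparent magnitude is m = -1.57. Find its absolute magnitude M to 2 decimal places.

M ≈ 0.45

p = 254 mas = 0.254″ → d = 1/p = 3.937 pc
5 log₁₀(d/10 pc) = 5 log₁₀(3.937) − 5 = -2.024
M = m − 5 log₁₀(d/10) = -1.57 + 2.024 = 0.454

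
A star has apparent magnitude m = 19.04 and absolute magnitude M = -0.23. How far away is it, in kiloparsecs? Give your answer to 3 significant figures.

d ≈ 71.4 kpc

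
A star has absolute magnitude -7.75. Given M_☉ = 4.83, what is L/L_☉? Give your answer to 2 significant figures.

M − M_☉ = -7.75 − 4.83 = -12.580
L/L_☉ = 10^(−0.4 (M − M_☉)) = 10^5.032 = 107600

L/L_☉ ≈ 110000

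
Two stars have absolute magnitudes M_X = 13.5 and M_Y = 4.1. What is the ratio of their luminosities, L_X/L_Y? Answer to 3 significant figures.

ΔM = M_X − M_Y = 9.4
L_X/L_Y = 10^(−0.4 ΔM) = 10^-3.760 = 1.738×10^-4

L_X/L_Y ≈ 1.74×10^-4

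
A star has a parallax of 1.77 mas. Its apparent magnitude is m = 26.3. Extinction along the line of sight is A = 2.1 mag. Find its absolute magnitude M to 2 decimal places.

p = 1.77 mas = 1.77×10^-3″ → d = 1/p = 565.0 pc
5 log₁₀(d/10 pc) = 5 log₁₀(565.0) − 5 = 8.760
M = m − 5 log₁₀(d/10) − A = 26.3 − 8.760 − 2.1 = 15.440

M ≈ 15.44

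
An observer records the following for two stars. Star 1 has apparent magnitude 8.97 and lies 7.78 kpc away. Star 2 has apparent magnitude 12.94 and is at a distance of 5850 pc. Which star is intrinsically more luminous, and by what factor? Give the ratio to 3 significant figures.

Star 1 is more luminous, by a factor of 68.5.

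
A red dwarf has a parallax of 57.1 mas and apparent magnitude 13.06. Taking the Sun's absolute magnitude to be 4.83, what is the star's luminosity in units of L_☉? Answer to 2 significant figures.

d = 1/p = 1000/57.1 mas = 17.51 pc
M = m − 5 log₁₀ d + 5 = 13.06 − 5·1.2434 + 5 = 11.843
M − M_☉ = 11.843 − 4.83 = 7.013
L/L_☉ = 10^(−0.4 × 7.013) = 1.566×10^-3

L/L_☉ ≈ 1.6×10^-3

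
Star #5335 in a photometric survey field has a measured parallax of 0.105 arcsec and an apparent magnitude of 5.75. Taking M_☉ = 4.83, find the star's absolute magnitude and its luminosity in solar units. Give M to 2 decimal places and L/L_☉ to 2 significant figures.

M ≈ 5.86; L/L_☉ ≈ 0.39

d = 1/p = 1/0.105″ = 9.524 pc
M = m − 5 log₁₀ d + 5 = 5.75 − 5·0.9788 + 5 = 5.856
M − M_☉ = 5.856 − 4.83 = 1.026
L/L_☉ = 10^(−0.4 × 1.026) = 0.3887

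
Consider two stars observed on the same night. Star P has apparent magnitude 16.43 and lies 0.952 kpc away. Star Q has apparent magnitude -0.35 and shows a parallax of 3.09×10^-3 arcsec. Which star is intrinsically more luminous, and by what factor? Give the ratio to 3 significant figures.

Star P: d = 0.952 kpc = 952.0 pc
Star P: M = m − 5 log₁₀ d + 5 = 16.43 − 5·2.9786 + 5 = 6.537
Star Q: d = 1/p = 1/3.09×10^-3″ = 323.6 pc
Star Q: M = m − 5 log₁₀ d + 5 = -0.35 − 5·2.5100 + 5 = -7.900
ΔM = M_P − M_Q = 6.537 − (-7.900) = 14.437; smaller M is more luminous → Star Q.
L ratio = 10^(0.4 |ΔM|) = 10^5.775 = 595400

Star Q is more luminous, by a factor of 595000.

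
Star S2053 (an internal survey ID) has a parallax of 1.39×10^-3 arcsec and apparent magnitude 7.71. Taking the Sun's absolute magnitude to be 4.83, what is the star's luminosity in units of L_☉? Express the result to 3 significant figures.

d = 1/p = 1/1.39×10^-3″ = 719.4 pc
M = m − 5 log₁₀ d + 5 = 7.71 − 5·2.8570 + 5 = -1.575
M − M_☉ = -1.575 − 4.83 = -6.405
L/L_☉ = 10^(−0.4 × -6.405) = 364.7

L/L_☉ ≈ 365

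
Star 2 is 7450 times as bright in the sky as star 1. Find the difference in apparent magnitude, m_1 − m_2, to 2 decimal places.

m_1 − m_2 ≈ 9.68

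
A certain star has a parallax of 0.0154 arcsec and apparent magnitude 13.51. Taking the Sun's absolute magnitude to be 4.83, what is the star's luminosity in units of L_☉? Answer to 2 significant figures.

d = 1/p = 1/0.0154″ = 64.94 pc
M = m − 5 log₁₀ d + 5 = 13.51 − 5·1.8125 + 5 = 9.448
M − M_☉ = 9.448 − 4.83 = 4.618
L/L_☉ = 10^(−0.4 × 4.618) = 0.01422

L/L_☉ ≈ 0.014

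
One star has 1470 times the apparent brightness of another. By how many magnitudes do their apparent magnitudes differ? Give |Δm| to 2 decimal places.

|Δm| ≈ 7.92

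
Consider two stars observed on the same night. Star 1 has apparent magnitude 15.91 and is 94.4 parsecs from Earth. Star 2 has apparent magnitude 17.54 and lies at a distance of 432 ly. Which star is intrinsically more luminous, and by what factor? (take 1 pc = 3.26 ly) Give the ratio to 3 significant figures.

Star 1 is more luminous, by a factor of 2.28.

Star 1: M = m − 5 log₁₀ d + 5 = 15.91 − 5·1.9750 + 5 = 11.035
Star 2: d = 432 ly / 3.26 = 132.5 pc
Star 2: M = m − 5 log₁₀ d + 5 = 17.54 − 5·2.1223 + 5 = 11.929
ΔM = M_1 − M_2 = 11.035 − (11.929) = -0.894; smaller M is more luminous → Star 1.
L ratio = 10^(0.4 |ΔM|) = 10^0.357 = 2.277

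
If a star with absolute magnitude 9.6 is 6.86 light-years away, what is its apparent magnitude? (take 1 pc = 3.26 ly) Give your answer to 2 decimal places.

m ≈ 6.22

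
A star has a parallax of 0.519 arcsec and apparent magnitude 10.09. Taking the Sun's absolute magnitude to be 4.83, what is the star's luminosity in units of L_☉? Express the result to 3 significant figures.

d = 1/p = 1/0.519″ = 1.927 pc
M = m − 5 log₁₀ d + 5 = 10.09 − 5·0.2848 + 5 = 13.666
M − M_☉ = 13.666 − 4.83 = 8.836
L/L_☉ = 10^(−0.4 × 8.836) = 2.922×10^-4

L/L_☉ ≈ 2.92×10^-4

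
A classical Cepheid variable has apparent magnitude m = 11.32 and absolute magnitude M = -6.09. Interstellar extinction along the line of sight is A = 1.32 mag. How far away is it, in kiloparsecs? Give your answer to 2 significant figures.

d ≈ 17 kpc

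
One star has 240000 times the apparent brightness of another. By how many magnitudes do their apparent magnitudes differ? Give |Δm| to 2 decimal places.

|Δm| ≈ 13.45

Pogson: Δm = −2.5 log₁₀(ratio) = −2.5 log₁₀(240000) = −2.5 × 5.3802 = -13.451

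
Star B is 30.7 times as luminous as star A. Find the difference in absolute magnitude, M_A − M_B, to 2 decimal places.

Pogson: ΔM = −2.5 log₁₀(ratio) = −2.5 log₁₀(30.7) = −2.5 × 1.4871 = -3.718
Star B is brighter so has the smaller magnitude: M_A − M_B is positive.

M_A − M_B ≈ 3.72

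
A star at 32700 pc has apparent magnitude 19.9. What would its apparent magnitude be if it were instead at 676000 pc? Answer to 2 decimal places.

m ≈ 26.48

Flux ∝ 1/d², so Δm = 5 log₁₀(d₂/d₁) = 5 log₁₀(676000/32700) = 6.577
m₂ = m₁ + Δm = 19.9 + (6.577) = 26.477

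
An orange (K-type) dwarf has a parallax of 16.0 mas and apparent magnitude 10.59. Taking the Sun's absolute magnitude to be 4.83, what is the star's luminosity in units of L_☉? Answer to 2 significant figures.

d = 1/p = 1000/16.0 mas = 62.50 pc
M = m − 5 log₁₀ d + 5 = 10.59 − 5·1.7959 + 5 = 6.611
M − M_☉ = 6.611 − 4.83 = 1.781
L/L_☉ = 10^(−0.4 × 1.781) = 0.1940

L/L_☉ ≈ 0.19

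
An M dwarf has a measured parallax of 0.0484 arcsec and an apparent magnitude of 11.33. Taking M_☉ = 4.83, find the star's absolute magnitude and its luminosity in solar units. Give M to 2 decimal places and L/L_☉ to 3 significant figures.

d = 1/p = 1/0.0484″ = 20.66 pc
M = m − 5 log₁₀ d + 5 = 11.33 − 5·1.3152 + 5 = 9.754
M − M_☉ = 9.754 − 4.83 = 4.924
L/L_☉ = 10^(−0.4 × 4.924) = 0.01072

M ≈ 9.75; L/L_☉ ≈ 0.0107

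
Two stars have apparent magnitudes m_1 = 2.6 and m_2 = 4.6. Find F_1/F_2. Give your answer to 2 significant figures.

F_1/F_2 ≈ 6.3

Magnitude difference = -2.0
Flux ratio = 10^(−0.4 Δm) = 10^(−0.4 × -2.0) = 10^0.800 = 6.310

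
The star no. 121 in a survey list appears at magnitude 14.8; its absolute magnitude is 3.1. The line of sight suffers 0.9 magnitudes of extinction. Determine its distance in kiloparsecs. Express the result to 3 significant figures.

m − M = 5 log₁₀(d/10 pc) + A  ⇒  14.8 − (3.1) − 0.9 = 5 log₁₀(d/10)
10.800 = 5 log₁₀(d/10)
log₁₀ d = (m − M − A)/5 + 1 = 3.1600
d = 10^3.1600 = 1445 pc
= 1.445 kpc

d ≈ 1.45 kpc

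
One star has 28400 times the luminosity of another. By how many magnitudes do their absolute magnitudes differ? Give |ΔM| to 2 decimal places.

Pogson: ΔM = −2.5 log₁₀(ratio) = −2.5 log₁₀(28400) = −2.5 × 4.4533 = -11.133

|ΔM| ≈ 11.13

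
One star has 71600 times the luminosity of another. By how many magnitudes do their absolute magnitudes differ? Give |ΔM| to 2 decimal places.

Pogson: ΔM = −2.5 log₁₀(ratio) = −2.5 log₁₀(71600) = −2.5 × 4.8549 = -12.137

|ΔM| ≈ 12.14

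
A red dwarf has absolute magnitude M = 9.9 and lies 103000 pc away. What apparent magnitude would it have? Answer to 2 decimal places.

m ≈ 29.96

m = M + 5 log₁₀ d − 5 = 9.9 + 5·5.0128 − 5 = 29.964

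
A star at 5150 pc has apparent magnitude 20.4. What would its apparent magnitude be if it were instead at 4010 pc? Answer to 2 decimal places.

m ≈ 19.86

Flux ∝ 1/d², so Δm = 5 log₁₀(d₂/d₁) = 5 log₁₀(4010/5150) = -0.543
m₂ = m₁ + Δm = 20.4 + (-0.543) = 19.857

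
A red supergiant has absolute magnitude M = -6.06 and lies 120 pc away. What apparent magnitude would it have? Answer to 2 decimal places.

m = M + 5 log₁₀ d − 5 = -6.06 + 5·2.0792 − 5 = -0.664

m ≈ -0.66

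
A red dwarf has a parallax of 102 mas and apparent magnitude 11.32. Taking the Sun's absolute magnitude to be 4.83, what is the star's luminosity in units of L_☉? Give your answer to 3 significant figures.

L/L_☉ ≈ 2.44×10^-3

d = 1/p = 1000/102 mas = 9.804 pc
M = m − 5 log₁₀ d + 5 = 11.32 − 5·0.9914 + 5 = 11.363
M − M_☉ = 11.363 − 4.83 = 6.533
L/L_☉ = 10^(−0.4 × 6.533) = 2.437×10^-3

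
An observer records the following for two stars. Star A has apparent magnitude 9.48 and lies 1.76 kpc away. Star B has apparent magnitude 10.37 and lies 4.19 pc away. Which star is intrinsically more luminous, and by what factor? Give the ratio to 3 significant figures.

Star A is more luminous, by a factor of 400000.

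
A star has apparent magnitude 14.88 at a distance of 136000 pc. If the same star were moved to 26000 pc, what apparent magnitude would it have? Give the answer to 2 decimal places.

m ≈ 11.29

Flux ∝ 1/d², so Δm = 5 log₁₀(d₂/d₁) = 5 log₁₀(26000/136000) = -3.593
m₂ = m₁ + Δm = 14.88 + (-3.593) = 11.287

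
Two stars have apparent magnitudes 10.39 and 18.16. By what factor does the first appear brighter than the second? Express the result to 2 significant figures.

1300

Magnitude difference = -7.77
Flux ratio = 10^(−0.4 Δm) = 10^(−0.4 × -7.77) = 10^3.108 = 1282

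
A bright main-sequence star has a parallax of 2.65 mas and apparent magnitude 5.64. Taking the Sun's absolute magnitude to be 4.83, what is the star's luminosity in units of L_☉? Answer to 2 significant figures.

d = 1/p = 1000/2.65 mas = 377.4 pc
M = m − 5 log₁₀ d + 5 = 5.64 − 5·2.5768 + 5 = -2.244
M − M_☉ = -2.244 − 4.83 = -7.074
L/L_☉ = 10^(−0.4 × -7.074) = 675.3

L/L_☉ ≈ 680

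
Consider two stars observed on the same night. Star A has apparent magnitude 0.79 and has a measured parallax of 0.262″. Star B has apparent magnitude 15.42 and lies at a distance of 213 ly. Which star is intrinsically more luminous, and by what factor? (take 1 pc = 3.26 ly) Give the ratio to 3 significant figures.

Star A is more luminous, by a factor of 2430.

Star A: d = 1/p = 1/0.262″ = 3.817 pc
Star A: M = m − 5 log₁₀ d + 5 = 0.79 − 5·0.5817 + 5 = 2.882
Star B: d = 213 ly / 3.26 = 65.34 pc
Star B: M = m − 5 log₁₀ d + 5 = 15.42 − 5·1.8152 + 5 = 11.344
ΔM = M_A − M_B = 2.882 − (11.344) = -8.463; smaller M is more luminous → Star A.
L ratio = 10^(0.4 |ΔM|) = 10^3.385 = 2427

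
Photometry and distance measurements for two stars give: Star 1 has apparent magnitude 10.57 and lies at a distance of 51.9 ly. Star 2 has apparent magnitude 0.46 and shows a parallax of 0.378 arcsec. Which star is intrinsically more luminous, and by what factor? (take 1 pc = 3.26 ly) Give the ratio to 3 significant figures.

Star 1: d = 51.9 ly / 3.26 = 15.92 pc
Star 1: M = m − 5 log₁₀ d + 5 = 10.57 − 5·1.2019 + 5 = 9.560
Star 2: d = 1/p = 1/0.378″ = 2.646 pc
Star 2: M = m − 5 log₁₀ d + 5 = 0.46 − 5·0.4225 + 5 = 3.347
ΔM = M_1 − M_2 = 9.560 − (3.347) = 6.213; smaller M is more luminous → Star 2.
L ratio = 10^(0.4 |ΔM|) = 10^2.485 = 305.6

Star 2 is more luminous, by a factor of 306.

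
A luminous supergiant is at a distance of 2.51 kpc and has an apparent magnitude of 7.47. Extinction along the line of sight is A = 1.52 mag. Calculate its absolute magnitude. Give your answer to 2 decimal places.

d = 2.51 kpc = 2510 pc
5 log₁₀(d/10 pc) = 5 log₁₀(2510) − 5 = 11.998
M = m − 5 log₁₀(d/10) − A = 7.47 − 11.998 − 1.52 = -6.048

M ≈ -6.05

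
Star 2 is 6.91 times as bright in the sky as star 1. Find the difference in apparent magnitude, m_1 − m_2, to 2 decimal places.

Pogson: Δm = −2.5 log₁₀(ratio) = −2.5 log₁₀(6.91) = −2.5 × 0.8395 = -2.099
Star 2 is brighter so has the smaller magnitude: m_1 − m_2 is positive.

m_1 − m_2 ≈ 2.10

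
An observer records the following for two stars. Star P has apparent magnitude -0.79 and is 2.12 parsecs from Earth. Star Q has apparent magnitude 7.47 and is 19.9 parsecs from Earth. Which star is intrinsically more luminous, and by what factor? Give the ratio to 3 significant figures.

Star P is more luminous, by a factor of 22.9.

Star P: M = m − 5 log₁₀ d + 5 = -0.79 − 5·0.3263 + 5 = 2.578
Star Q: M = m − 5 log₁₀ d + 5 = 7.47 − 5·1.2989 + 5 = 5.976
ΔM = M_P − M_Q = 2.578 − (5.976) = -3.397; smaller M is more luminous → Star P.
L ratio = 10^(0.4 |ΔM|) = 10^1.359 = 22.85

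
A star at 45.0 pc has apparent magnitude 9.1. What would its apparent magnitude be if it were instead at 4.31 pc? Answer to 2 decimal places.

Flux ∝ 1/d², so Δm = 5 log₁₀(d₂/d₁) = 5 log₁₀(4.31/45.0) = -5.094
m₂ = m₁ + Δm = 9.1 + (-5.094) = 4.006

m ≈ 4.01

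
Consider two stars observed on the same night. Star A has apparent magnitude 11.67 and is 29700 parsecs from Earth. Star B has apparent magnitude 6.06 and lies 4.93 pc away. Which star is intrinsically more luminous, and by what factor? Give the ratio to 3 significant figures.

Star A: M = m − 5 log₁₀ d + 5 = 11.67 − 5·4.4728 + 5 = -5.694
Star B: M = m − 5 log₁₀ d + 5 = 6.06 − 5·0.6928 + 5 = 7.596
ΔM = M_A − M_B = -5.694 − (7.596) = -13.290; smaller M is more luminous → Star A.
L ratio = 10^(0.4 |ΔM|) = 10^5.316 = 206900

Star A is more luminous, by a factor of 207000.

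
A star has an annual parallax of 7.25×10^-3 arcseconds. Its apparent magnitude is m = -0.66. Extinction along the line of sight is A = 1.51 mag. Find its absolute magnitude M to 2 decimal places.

M ≈ -7.87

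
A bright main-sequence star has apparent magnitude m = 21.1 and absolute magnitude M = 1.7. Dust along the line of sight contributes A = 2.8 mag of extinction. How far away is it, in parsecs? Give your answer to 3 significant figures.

d ≈ 20900 pc

m − M = 5 log₁₀(d/10 pc) + A  ⇒  21.1 − (1.7) − 2.8 = 5 log₁₀(d/10)
16.600 = 5 log₁₀(d/10)
log₁₀ d = (m − M − A)/5 + 1 = 4.3200
d = 10^4.3200 = 20890 pc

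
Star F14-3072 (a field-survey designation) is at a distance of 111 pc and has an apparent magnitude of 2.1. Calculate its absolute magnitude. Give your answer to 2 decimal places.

5 log₁₀(d/10 pc) = 5 log₁₀(111.0) − 5 = 5.227
M = m − 5 log₁₀(d/10) = 2.1 − 5.227 = -3.127

M ≈ -3.13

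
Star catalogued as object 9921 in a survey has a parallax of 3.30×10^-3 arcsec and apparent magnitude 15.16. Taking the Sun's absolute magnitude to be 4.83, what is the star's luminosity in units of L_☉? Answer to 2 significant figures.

L/L_☉ ≈ 0.068

d = 1/p = 1/3.30×10^-3″ = 303.0 pc
M = m − 5 log₁₀ d + 5 = 15.16 − 5·2.4815 + 5 = 7.753
M − M_☉ = 7.753 − 4.83 = 2.923
L/L_☉ = 10^(−0.4 × 2.923) = 0.06776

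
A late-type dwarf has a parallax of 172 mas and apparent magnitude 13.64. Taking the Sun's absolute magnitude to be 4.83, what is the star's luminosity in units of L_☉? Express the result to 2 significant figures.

L/L_☉ ≈ 1.0×10^-4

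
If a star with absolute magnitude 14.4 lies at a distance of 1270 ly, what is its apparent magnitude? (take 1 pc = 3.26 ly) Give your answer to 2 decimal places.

d = 1270 ly / 3.26 = 389.6 pc
m = M + 5 log₁₀ d − 5 = 14.4 + 5·2.5906 − 5 = 22.353

m ≈ 22.35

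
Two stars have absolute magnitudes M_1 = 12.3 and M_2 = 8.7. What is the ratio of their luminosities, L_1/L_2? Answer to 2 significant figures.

ΔM = M_1 − M_2 = 3.6
L_1/L_2 = 10^(−0.4 ΔM) = 10^-1.440 = 0.03631

L_1/L_2 ≈ 0.036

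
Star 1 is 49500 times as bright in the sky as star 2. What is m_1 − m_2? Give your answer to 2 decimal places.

Pogson: Δm = −2.5 log₁₀(ratio) = −2.5 log₁₀(49500) = −2.5 × 4.6946 = -11.737
Star 1 is brighter, so it has the smaller magnitude: the difference is negative.

m_1 − m_2 ≈ -11.74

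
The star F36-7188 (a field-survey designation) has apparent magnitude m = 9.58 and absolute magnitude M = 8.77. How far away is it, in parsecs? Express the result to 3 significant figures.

μ = m − M = 0.810
m − M = 5 log₁₀ d − 5
log₁₀ d = (m − M)/5 + 1 = 1.1620
d = 10^1.1620 = 14.52 pc

d ≈ 14.5 pc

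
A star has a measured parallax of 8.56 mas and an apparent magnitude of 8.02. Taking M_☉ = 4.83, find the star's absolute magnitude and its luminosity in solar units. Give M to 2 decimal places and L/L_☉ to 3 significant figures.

M ≈ 2.68; L/L_☉ ≈ 7.23

d = 1/p = 1000/8.56 mas = 116.8 pc
M = m − 5 log₁₀ d + 5 = 8.02 − 5·2.0675 + 5 = 2.682
M − M_☉ = 2.682 − 4.83 = -2.148
L/L_☉ = 10^(−0.4 × -2.148) = 7.229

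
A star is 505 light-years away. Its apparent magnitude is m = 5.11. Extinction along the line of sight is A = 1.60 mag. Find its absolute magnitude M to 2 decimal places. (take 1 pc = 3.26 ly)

d = 505 ly / 3.26 = 154.9 pc
5 log₁₀(d/10 pc) = 5 log₁₀(154.9) − 5 = 5.950
M = m − 5 log₁₀(d/10) − A = 5.11 − 5.950 − 1.60 = -2.440

M ≈ -2.44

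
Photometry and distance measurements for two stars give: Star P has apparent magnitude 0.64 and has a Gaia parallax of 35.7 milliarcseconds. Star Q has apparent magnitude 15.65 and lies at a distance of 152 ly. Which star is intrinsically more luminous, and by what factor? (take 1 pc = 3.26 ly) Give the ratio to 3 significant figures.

Star P: p = 35.7 mas = 0.0357″ → d = 1/p = 28.01 pc
Star P: M = m − 5 log₁₀ d + 5 = 0.64 − 5·1.4473 + 5 = -1.597
Star Q: d = 152 ly / 3.26 = 46.63 pc
Star Q: M = m − 5 log₁₀ d + 5 = 15.65 − 5·1.6686 + 5 = 12.307
ΔM = M_P − M_Q = -1.597 − (12.307) = -13.904; smaller M is more luminous → Star P.
L ratio = 10^(0.4 |ΔM|) = 10^5.561 = 364300

Star P is more luminous, by a factor of 364000.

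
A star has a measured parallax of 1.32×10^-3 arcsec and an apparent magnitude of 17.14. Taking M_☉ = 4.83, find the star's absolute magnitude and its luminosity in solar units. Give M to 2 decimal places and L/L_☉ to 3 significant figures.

M ≈ 7.74; L/L_☉ ≈ 0.0684

d = 1/p = 1/1.32×10^-3″ = 757.6 pc
M = m − 5 log₁₀ d + 5 = 17.14 − 5·2.8794 + 5 = 7.743
M − M_☉ = 7.743 − 4.83 = 2.913
L/L_☉ = 10^(−0.4 × 2.913) = 0.06837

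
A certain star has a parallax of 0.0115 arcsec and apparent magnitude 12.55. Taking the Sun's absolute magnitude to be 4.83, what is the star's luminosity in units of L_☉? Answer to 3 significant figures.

d = 1/p = 1/0.0115″ = 86.96 pc
M = m − 5 log₁₀ d + 5 = 12.55 − 5·1.9393 + 5 = 7.853
M − M_☉ = 7.853 − 4.83 = 3.023
L/L_☉ = 10^(−0.4 × 3.023) = 0.06175

L/L_☉ ≈ 0.0617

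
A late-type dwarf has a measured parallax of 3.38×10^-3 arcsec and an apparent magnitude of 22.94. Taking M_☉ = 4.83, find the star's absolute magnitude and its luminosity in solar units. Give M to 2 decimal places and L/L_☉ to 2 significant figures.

d = 1/p = 1/3.38×10^-3″ = 295.9 pc
M = m − 5 log₁₀ d + 5 = 22.94 − 5·2.4711 + 5 = 15.585
M − M_☉ = 15.585 − 4.83 = 10.755
L/L_☉ = 10^(−0.4 × 10.755) = 4.991×10^-5

M ≈ 15.58; L/L_☉ ≈ 5.0×10^-5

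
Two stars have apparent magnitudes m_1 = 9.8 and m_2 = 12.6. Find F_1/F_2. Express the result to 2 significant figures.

Magnitude difference = -2.8
Flux ratio = 10^(−0.4 Δm) = 10^(−0.4 × -2.8) = 10^1.120 = 13.18

F_1/F_2 ≈ 13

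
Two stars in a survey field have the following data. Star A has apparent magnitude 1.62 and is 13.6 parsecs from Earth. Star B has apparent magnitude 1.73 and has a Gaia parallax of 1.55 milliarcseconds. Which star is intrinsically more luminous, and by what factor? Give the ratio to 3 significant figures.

Star A: M = m − 5 log₁₀ d + 5 = 1.62 − 5·1.1335 + 5 = 0.952
Star B: p = 1.55 mas = 1.55×10^-3″ → d = 1/p = 645.2 pc
Star B: M = m − 5 log₁₀ d + 5 = 1.73 − 5·2.8097 + 5 = -7.318
ΔM = M_A − M_B = 0.952 − (-7.318) = 8.271; smaller M is more luminous → Star B.
L ratio = 10^(0.4 |ΔM|) = 10^3.308 = 2034

Star B is more luminous, by a factor of 2030.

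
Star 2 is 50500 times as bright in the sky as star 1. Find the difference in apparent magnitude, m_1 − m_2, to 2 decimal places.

m_1 − m_2 ≈ 11.76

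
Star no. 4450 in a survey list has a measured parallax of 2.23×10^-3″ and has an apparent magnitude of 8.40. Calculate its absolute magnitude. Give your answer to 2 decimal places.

M ≈ 0.14

d = 1/p = 1/2.23×10^-3″ = 448.4 pc
5 log₁₀(d/10 pc) = 5 log₁₀(448.4) − 5 = 8.258
M = m − 5 log₁₀(d/10) = 8.40 − 8.258 = 0.142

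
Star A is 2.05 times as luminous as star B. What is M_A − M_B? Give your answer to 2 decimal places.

M_A − M_B ≈ -0.78

Pogson: ΔM = −2.5 log₁₀(ratio) = −2.5 log₁₀(2.05) = −2.5 × 0.3118 = -0.779
Star A is brighter, so it has the smaller magnitude: the difference is negative.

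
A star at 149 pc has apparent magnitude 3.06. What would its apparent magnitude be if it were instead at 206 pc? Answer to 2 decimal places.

m ≈ 3.76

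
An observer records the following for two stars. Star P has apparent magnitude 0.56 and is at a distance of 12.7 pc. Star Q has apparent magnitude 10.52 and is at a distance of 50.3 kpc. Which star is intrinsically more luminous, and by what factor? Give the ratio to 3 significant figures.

Star P: M = m − 5 log₁₀ d + 5 = 0.56 − 5·1.1038 + 5 = 0.041
Star Q: d = 50.3 kpc = 50300 pc
Star Q: M = m − 5 log₁₀ d + 5 = 10.52 − 5·4.7016 + 5 = -7.988
ΔM = M_P − M_Q = 0.041 − (-7.988) = 8.029; smaller M is more luminous → Star Q.
L ratio = 10^(0.4 |ΔM|) = 10^3.212 = 1628

Star Q is more luminous, by a factor of 1630.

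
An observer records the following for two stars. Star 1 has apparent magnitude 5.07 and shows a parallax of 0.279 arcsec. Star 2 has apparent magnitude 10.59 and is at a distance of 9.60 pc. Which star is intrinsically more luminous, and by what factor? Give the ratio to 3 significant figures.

Star 1 is more luminous, by a factor of 22.5.

Star 1: d = 1/p = 1/0.279″ = 3.584 pc
Star 1: M = m − 5 log₁₀ d + 5 = 5.07 − 5·0.5544 + 5 = 7.298
Star 2: M = m − 5 log₁₀ d + 5 = 10.59 − 5·0.9823 + 5 = 10.679
ΔM = M_1 − M_2 = 7.298 − (10.679) = -3.381; smaller M is more luminous → Star 1.
L ratio = 10^(0.4 |ΔM|) = 10^1.352 = 22.50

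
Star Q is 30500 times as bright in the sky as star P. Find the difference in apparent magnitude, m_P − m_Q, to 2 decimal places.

m_P − m_Q ≈ 11.21

Pogson: Δm = −2.5 log₁₀(ratio) = −2.5 log₁₀(30500) = −2.5 × 4.4843 = -11.211
Star Q is brighter so has the smaller magnitude: m_P − m_Q is positive.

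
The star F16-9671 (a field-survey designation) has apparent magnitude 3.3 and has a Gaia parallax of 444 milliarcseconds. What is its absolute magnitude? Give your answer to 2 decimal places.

M ≈ 6.54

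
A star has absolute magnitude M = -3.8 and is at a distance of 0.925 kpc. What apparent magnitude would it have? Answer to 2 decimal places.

d = 0.925 kpc = 925.0 pc
m = M + 5 log₁₀ d − 5 = -3.8 + 5·2.9661 − 5 = 6.031

m ≈ 6.03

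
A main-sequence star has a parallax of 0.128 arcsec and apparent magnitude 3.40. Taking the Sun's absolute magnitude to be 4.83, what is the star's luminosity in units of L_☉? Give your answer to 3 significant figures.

L/L_☉ ≈ 2.28

d = 1/p = 1/0.128″ = 7.812 pc
M = m − 5 log₁₀ d + 5 = 3.40 − 5·0.8928 + 5 = 3.936
M − M_☉ = 3.936 − 4.83 = -0.894
L/L_☉ = 10^(−0.4 × -0.894) = 2.278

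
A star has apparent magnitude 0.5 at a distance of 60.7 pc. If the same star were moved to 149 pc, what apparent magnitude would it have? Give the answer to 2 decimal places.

m ≈ 2.45

Flux ∝ 1/d², so Δm = 5 log₁₀(d₂/d₁) = 5 log₁₀(149/60.7) = 1.950
m₂ = m₁ + Δm = 0.5 + (1.950) = 2.450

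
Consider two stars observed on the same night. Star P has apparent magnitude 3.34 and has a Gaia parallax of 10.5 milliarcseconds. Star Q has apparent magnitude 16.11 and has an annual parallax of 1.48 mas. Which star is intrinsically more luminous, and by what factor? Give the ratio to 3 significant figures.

Star P is more luminous, by a factor of 2550.

Star P: p = 10.5 mas = 0.0105″ → d = 1/p = 95.24 pc
Star P: M = m − 5 log₁₀ d + 5 = 3.34 − 5·1.9788 + 5 = -1.554
Star Q: p = 1.48 mas = 1.48×10^-3″ → d = 1/p = 675.7 pc
Star Q: M = m − 5 log₁₀ d + 5 = 16.11 − 5·2.8297 + 5 = 6.961
ΔM = M_P − M_Q = -1.554 − (6.961) = -8.515; smaller M is more luminous → Star P.
L ratio = 10^(0.4 |ΔM|) = 10^3.406 = 2548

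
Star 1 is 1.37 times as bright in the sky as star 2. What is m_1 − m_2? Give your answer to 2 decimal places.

Pogson: Δm = −2.5 log₁₀(ratio) = −2.5 log₁₀(1.37) = −2.5 × 0.1367 = -0.342
Star 1 is brighter, so it has the smaller magnitude: the difference is negative.

m_1 − m_2 ≈ -0.34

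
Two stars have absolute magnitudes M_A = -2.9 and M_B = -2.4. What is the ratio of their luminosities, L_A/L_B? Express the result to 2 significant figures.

ΔM = M_A − M_B = -0.5
L_A/L_B = 10^(−0.4 ΔM) = 10^0.200 = 1.585

L_A/L_B ≈ 1.6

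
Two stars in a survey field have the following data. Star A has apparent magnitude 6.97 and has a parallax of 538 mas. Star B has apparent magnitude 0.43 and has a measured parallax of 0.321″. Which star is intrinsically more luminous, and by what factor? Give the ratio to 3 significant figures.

Star B is more luminous, by a factor of 1160.

Star A: p = 538 mas = 0.538″ → d = 1/p = 1.859 pc
Star A: M = m − 5 log₁₀ d + 5 = 6.97 − 5·0.2692 + 5 = 10.624
Star B: d = 1/p = 1/0.321″ = 3.115 pc
Star B: M = m − 5 log₁₀ d + 5 = 0.43 − 5·0.4935 + 5 = 2.963
ΔM = M_A − M_B = 10.624 − (2.963) = 7.661; smaller M is more luminous → Star B.
L ratio = 10^(0.4 |ΔM|) = 10^3.065 = 1160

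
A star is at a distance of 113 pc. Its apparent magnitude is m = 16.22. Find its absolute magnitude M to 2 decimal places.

M ≈ 10.95

5 log₁₀(d/10 pc) = 5 log₁₀(113.0) − 5 = 5.265
M = m − 5 log₁₀(d/10) = 16.22 − 5.265 = 10.955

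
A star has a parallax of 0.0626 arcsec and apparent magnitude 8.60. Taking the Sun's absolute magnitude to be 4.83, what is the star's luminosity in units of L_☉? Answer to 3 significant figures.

d = 1/p = 1/0.0626″ = 15.97 pc
M = m − 5 log₁₀ d + 5 = 8.60 − 5·1.2034 + 5 = 7.583
M − M_☉ = 7.583 − 4.83 = 2.753
L/L_☉ = 10^(−0.4 × 2.753) = 0.07922

L/L_☉ ≈ 0.0792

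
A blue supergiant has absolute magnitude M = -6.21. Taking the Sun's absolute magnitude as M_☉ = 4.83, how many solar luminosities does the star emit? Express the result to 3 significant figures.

L/L_☉ ≈ 26100

M − M_☉ = -6.21 − 4.83 = -11.040
L/L_☉ = 10^(−0.4 (M − M_☉)) = 10^4.416 = 26060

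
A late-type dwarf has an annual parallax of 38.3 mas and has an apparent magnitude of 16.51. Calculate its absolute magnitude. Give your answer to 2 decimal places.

p = 38.3 mas = 0.0383″ → d = 1/p = 26.11 pc
5 log₁₀(d/10 pc) = 5 log₁₀(26.11) − 5 = 2.084
M = m − 5 log₁₀(d/10) = 16.51 − 2.084 = 14.426

M ≈ 14.43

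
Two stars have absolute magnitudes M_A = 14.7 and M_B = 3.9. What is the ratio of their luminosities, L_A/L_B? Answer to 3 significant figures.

ΔM = M_A − M_B = 10.8
L_A/L_B = 10^(−0.4 ΔM) = 10^-4.320 = 4.786×10^-5

L_A/L_B ≈ 4.79×10^-5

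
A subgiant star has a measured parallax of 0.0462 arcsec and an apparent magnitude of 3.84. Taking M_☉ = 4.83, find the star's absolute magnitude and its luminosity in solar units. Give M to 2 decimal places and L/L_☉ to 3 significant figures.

d = 1/p = 1/0.0462″ = 21.65 pc
M = m − 5 log₁₀ d + 5 = 3.84 − 5·1.3354 + 5 = 2.163
M − M_☉ = 2.163 − 4.83 = -2.667
L/L_☉ = 10^(−0.4 × -2.667) = 11.66

M ≈ 2.16; L/L_☉ ≈ 11.7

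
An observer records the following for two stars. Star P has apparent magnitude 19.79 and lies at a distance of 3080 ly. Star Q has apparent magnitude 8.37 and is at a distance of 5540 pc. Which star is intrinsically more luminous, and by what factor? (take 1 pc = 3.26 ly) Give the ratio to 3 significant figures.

Star Q is more luminous, by a factor of 1.27×10^6.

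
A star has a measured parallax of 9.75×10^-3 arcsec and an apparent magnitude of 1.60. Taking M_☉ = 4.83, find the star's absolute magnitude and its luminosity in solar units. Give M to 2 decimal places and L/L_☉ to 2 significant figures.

M ≈ -3.45; L/L_☉ ≈ 2100

d = 1/p = 1/9.75×10^-3″ = 102.6 pc
M = m − 5 log₁₀ d + 5 = 1.60 − 5·2.0110 + 5 = -3.455
M − M_☉ = -3.455 − 4.83 = -8.285
L/L_☉ = 10^(−0.4 × -8.285) = 2061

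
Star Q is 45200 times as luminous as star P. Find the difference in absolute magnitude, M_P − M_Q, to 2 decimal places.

M_P − M_Q ≈ 11.64

Pogson: ΔM = −2.5 log₁₀(ratio) = −2.5 log₁₀(45200) = −2.5 × 4.6551 = -11.638
Star Q is brighter so has the smaller magnitude: M_P − M_Q is positive.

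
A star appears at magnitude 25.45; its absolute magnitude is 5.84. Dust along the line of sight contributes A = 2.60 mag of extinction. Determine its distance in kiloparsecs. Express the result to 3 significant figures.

m − M = 5 log₁₀(d/10 pc) + A  ⇒  25.45 − (5.84) − 2.60 = 5 log₁₀(d/10)
17.010 = 5 log₁₀(d/10)
log₁₀ d = (m − M − A)/5 + 1 = 4.4020
d = 10^4.4020 = 25230 pc
= 25.23 kpc

d ≈ 25.2 kpc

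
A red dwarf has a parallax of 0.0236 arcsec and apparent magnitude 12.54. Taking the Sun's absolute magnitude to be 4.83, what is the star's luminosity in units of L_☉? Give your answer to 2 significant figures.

d = 1/p = 1/0.0236″ = 42.37 pc
M = m − 5 log₁₀ d + 5 = 12.54 − 5·1.6271 + 5 = 9.405
M − M_☉ = 9.405 − 4.83 = 4.575
L/L_☉ = 10^(−0.4 × 4.575) = 0.01480

L/L_☉ ≈ 0.015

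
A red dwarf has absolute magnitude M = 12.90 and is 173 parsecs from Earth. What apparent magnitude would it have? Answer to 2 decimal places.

m ≈ 19.09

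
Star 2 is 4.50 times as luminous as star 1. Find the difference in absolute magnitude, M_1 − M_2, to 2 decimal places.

M_1 − M_2 ≈ 1.63

Pogson: ΔM = −2.5 log₁₀(ratio) = −2.5 log₁₀(4.50) = −2.5 × 0.6532 = -1.633
Star 2 is brighter so has the smaller magnitude: M_1 − M_2 is positive.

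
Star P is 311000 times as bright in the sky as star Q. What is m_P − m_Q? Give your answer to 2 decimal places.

m_P − m_Q ≈ -13.73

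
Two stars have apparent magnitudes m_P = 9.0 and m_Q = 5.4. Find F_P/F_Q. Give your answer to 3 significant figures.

F_P/F_Q ≈ 0.0363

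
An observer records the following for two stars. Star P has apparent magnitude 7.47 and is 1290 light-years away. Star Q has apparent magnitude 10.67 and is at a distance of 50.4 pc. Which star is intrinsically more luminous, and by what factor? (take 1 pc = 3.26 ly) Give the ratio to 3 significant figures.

Star P is more luminous, by a factor of 1170.

Star P: d = 1290 ly / 3.26 = 395.7 pc
Star P: M = m − 5 log₁₀ d + 5 = 7.47 − 5·2.5974 + 5 = -0.517
Star Q: M = m − 5 log₁₀ d + 5 = 10.67 − 5·1.7024 + 5 = 7.158
ΔM = M_P − M_Q = -0.517 − (7.158) = -7.675; smaller M is more luminous → Star P.
L ratio = 10^(0.4 |ΔM|) = 10^3.070 = 1175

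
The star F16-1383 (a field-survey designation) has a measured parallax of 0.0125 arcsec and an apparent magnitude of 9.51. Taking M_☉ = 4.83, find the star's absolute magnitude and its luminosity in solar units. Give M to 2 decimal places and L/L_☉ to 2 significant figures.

M ≈ 4.99; L/L_☉ ≈ 0.86

d = 1/p = 1/0.0125″ = 80.00 pc
M = m − 5 log₁₀ d + 5 = 9.51 − 5·1.9031 + 5 = 4.995
M − M_☉ = 4.995 − 4.83 = 0.165
L/L_☉ = 10^(−0.4 × 0.165) = 0.8594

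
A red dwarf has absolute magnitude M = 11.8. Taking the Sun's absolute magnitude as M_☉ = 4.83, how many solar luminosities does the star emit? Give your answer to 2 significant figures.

M − M_☉ = 11.8 − 4.83 = 6.970
L/L_☉ = 10^(−0.4 (M − M_☉)) = 10^-2.788 = 1.629×10^-3

L/L_☉ ≈ 1.6×10^-3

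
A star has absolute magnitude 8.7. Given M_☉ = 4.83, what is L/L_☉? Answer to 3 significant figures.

M − M_☉ = 8.7 − 4.83 = 3.870
L/L_☉ = 10^(−0.4 (M − M_☉)) = 10^-1.548 = 0.02831

L/L_☉ ≈ 0.0283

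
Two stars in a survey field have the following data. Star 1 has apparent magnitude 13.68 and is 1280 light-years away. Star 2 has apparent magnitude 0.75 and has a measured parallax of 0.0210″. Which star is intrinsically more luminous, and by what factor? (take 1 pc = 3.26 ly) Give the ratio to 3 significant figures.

Star 2 is more luminous, by a factor of 2190.

Star 1: d = 1280 ly / 3.26 = 392.6 pc
Star 1: M = m − 5 log₁₀ d + 5 = 13.68 − 5·2.5940 + 5 = 5.710
Star 2: d = 1/p = 1/0.0210″ = 47.62 pc
Star 2: M = m − 5 log₁₀ d + 5 = 0.75 − 5·1.6778 + 5 = -2.639
ΔM = M_1 − M_2 = 5.710 − (-2.639) = 8.349; smaller M is more luminous → Star 2.
L ratio = 10^(0.4 |ΔM|) = 10^3.340 = 2186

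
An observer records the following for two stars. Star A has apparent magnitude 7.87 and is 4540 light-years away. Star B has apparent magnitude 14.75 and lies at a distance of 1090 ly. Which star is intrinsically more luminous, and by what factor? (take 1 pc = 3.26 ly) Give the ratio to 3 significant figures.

Star A: d = 4540 ly / 3.26 = 1393 pc
Star A: M = m − 5 log₁₀ d + 5 = 7.87 − 5·3.1438 + 5 = -2.849
Star B: d = 1090 ly / 3.26 = 334.4 pc
Star B: M = m − 5 log₁₀ d + 5 = 14.75 − 5·2.5242 + 5 = 7.129
ΔM = M_A − M_B = -2.849 − (7.129) = -9.978; smaller M is more luminous → Star A.
L ratio = 10^(0.4 |ΔM|) = 10^3.991 = 9801

Star A is more luminous, by a factor of 9800.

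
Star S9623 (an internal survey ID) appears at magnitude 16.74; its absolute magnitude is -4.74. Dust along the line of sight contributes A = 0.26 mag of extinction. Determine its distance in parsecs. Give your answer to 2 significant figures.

m − M = 5 log₁₀(d/10 pc) + A  ⇒  16.74 − (-4.74) − 0.26 = 5 log₁₀(d/10)
21.220 = 5 log₁₀(d/10)
log₁₀ d = (m − M − A)/5 + 1 = 5.2440
d = 10^5.2440 = 175400 pc

d ≈ 180000 pc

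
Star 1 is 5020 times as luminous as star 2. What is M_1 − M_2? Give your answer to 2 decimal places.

M_1 − M_2 ≈ -9.25

Pogson: ΔM = −2.5 log₁₀(ratio) = −2.5 log₁₀(5020) = −2.5 × 3.7007 = -9.252
Star 1 is brighter, so it has the smaller magnitude: the difference is negative.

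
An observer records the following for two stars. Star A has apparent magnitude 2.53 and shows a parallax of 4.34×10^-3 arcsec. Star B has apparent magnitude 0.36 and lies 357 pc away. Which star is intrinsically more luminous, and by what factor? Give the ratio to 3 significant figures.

Star B is more luminous, by a factor of 17.7.

Star A: d = 1/p = 1/4.34×10^-3″ = 230.4 pc
Star A: M = m − 5 log₁₀ d + 5 = 2.53 − 5·2.3625 + 5 = -4.283
Star B: M = m − 5 log₁₀ d + 5 = 0.36 − 5·2.5527 + 5 = -7.403
ΔM = M_A − M_B = -4.283 − (-7.403) = 3.121; smaller M is more luminous → Star B.
L ratio = 10^(0.4 |ΔM|) = 10^1.248 = 17.71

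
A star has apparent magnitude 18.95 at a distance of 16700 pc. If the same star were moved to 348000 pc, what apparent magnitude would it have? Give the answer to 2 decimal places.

m ≈ 25.54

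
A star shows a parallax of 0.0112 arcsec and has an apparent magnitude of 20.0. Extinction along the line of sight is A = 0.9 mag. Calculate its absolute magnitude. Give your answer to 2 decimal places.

M ≈ 14.35

d = 1/p = 1/0.0112″ = 89.29 pc
5 log₁₀(d/10 pc) = 5 log₁₀(89.29) − 5 = 4.754
M = m − 5 log₁₀(d/10) − A = 20.0 − 4.754 − 0.9 = 14.346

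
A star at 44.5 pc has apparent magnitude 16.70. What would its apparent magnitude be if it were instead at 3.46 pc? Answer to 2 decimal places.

Flux ∝ 1/d², so Δm = 5 log₁₀(d₂/d₁) = 5 log₁₀(3.46/44.5) = -5.546
m₂ = m₁ + Δm = 16.70 + (-5.546) = 11.154

m ≈ 11.15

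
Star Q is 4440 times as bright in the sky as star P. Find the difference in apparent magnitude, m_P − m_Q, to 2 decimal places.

Pogson: Δm = −2.5 log₁₀(ratio) = −2.5 log₁₀(4440) = −2.5 × 3.6474 = -9.118
Star Q is brighter so has the smaller magnitude: m_P − m_Q is positive.

m_P − m_Q ≈ 9.12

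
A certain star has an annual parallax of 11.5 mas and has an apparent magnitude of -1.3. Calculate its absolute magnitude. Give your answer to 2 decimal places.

p = 11.5 mas = 0.0115″ → d = 1/p = 86.96 pc
5 log₁₀(d/10 pc) = 5 log₁₀(86.96) − 5 = 4.697
M = m − 5 log₁₀(d/10) = -1.3 − 4.697 = -5.997

M ≈ -6.00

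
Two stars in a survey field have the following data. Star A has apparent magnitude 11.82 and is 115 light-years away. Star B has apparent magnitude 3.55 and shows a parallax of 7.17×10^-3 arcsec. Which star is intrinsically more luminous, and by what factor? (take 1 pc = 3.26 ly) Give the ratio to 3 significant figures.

Star B is more luminous, by a factor of 31800.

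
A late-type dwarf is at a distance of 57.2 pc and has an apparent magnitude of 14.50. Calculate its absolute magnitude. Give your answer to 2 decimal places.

M ≈ 10.71

5 log₁₀(d/10 pc) = 5 log₁₀(57.20) − 5 = 3.787
M = m − 5 log₁₀(d/10) = 14.50 − 3.787 = 10.713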